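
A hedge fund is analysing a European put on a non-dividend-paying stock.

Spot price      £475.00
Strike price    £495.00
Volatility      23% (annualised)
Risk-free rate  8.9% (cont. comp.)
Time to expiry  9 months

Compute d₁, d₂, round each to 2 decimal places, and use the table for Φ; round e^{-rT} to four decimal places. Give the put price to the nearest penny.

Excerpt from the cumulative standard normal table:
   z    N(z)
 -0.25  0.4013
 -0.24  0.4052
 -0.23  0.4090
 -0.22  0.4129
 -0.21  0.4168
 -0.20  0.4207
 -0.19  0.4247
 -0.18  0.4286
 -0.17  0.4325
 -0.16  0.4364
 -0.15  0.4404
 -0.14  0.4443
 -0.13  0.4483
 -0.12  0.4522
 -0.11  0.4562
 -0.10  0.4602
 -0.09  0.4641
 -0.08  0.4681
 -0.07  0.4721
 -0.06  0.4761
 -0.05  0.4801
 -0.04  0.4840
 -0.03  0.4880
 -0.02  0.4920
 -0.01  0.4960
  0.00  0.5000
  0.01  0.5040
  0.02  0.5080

σ√T = 0.23 × 0.8660 = 0.1992
ln(S/K) + (r + σ²/2)T = ln(475/495) + (0.089 + 0.23²/2)·0.75 = -0.0412 + 0.0866 = 0.0453
d₁ = 0.0453 / 0.1992 = 0.2276 which rounds to 0.23
d₂ = d₁ − σ√T = 0.2276 − 0.1992 = 0.0285 which rounds to 0.03
e^(−rT) = e^(−0.089·0.75) = 0.9354
P = 495·0.9354·N(-0.03) − 475·N(-0.23) = 495·0.9354·0.4880 − 475·0.4090 = 225.9552 − 194.2750 = 31.6802

£31.68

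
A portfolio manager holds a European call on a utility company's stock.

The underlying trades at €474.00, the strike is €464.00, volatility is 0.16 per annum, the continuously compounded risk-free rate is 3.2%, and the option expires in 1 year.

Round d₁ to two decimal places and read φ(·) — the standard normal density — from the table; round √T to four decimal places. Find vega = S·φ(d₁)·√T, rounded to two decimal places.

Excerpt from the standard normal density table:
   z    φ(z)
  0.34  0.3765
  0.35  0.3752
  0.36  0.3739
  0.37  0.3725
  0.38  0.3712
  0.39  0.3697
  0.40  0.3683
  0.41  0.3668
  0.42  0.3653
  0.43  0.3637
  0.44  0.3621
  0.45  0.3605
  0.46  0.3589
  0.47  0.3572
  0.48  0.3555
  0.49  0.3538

173.86

T = 1;  σ√T = 0.1600
d₁ = [ln(474/464) + (0.032 + 0.16²/2)·1] / 0.1600 = [0.0213 + 0.0448] / 0.1600 = 0.4133 → 0.41
√T = √1 = 1.0000
φ(d₁) = φ(0.41) = 0.3668
vega = S·φ(d₁)·√T = 474·0.3668·1.0000 = 173.8632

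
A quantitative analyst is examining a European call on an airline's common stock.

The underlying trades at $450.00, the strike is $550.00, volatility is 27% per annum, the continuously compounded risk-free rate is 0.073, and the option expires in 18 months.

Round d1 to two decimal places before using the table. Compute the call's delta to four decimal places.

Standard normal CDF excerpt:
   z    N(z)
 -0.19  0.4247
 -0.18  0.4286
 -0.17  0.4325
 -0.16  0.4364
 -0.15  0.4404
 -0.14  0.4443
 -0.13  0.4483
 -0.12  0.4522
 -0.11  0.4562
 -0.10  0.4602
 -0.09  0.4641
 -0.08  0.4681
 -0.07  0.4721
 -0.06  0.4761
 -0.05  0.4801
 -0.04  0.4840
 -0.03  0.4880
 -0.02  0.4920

T = 1.5;  σ√T = 0.3307
d₁ = [ln(450/550) + (0.073 + 0.27²/2)·1.5] / 0.3307 = [-0.2007 + 0.1642] / 0.3307 = -0.1104 which rounds to -0.11
N(d₁) = N(-0.11) = 0.4562
Δ_call = N(d₁) = 0.4562

0.4562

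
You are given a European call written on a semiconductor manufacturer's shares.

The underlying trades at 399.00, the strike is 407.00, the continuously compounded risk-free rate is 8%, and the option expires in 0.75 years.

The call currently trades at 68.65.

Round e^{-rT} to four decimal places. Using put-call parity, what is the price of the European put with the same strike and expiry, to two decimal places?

52.96

exp(−rT) = exp(−0.08·0.75) = 0.9418
Put-call parity: C − P = S − K·e^(−rT) = 399 − 407·0.9418 = 399 − 383.3126 = 15.6874
P = C − (C − P) = 68.65 − (15.6874) = 52.9626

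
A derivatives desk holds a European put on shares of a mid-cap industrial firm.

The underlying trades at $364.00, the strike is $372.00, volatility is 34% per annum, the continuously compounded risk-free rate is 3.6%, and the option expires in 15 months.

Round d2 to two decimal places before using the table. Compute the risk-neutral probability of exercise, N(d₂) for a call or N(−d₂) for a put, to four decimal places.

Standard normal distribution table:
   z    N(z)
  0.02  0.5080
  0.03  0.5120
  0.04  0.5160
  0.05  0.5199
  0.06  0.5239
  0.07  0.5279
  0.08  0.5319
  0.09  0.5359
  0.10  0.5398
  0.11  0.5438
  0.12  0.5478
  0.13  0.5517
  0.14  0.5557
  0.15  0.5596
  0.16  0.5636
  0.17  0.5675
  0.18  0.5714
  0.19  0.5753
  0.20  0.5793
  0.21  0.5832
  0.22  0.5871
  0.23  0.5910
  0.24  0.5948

T = 1.25;  σ√T = 0.3801
d₁ = [ln(364/372) + (0.036 + ½·0.34²)·1.25] / (σ√T) = (-0.0217 + 0.1173) / 0.3801 = 0.2513 → 0.25
d₂ = 0.2513 − 0.3801 = -0.1289 → -0.13
Pr(exercise) under Q = N(−d₂) = N(0.13) = 0.5517

0.5517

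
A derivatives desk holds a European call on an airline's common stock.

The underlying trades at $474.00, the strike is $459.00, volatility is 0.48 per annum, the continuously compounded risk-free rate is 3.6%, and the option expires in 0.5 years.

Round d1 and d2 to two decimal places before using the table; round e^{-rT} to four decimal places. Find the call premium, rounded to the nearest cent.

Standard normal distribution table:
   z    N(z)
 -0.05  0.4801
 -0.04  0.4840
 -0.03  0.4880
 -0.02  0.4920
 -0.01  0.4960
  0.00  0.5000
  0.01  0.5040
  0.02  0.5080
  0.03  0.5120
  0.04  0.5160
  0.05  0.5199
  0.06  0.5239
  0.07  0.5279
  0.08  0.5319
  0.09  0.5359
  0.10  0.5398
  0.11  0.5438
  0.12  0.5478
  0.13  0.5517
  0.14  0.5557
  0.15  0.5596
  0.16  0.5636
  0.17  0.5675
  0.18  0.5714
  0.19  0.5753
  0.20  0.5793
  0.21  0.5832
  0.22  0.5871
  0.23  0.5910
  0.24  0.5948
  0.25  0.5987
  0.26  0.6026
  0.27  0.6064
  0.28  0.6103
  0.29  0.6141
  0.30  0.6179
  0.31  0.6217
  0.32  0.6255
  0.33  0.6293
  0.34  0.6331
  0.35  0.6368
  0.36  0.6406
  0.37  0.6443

σ√T = 0.48 × 0.7071 = 0.3394
d₁ = [ln(474/459) + (0.036 + 0.48²/2)·0.5] / 0.3394 = [0.0322 + 0.0756] / 0.3394 = 0.3175 which rounds to 0.32
d₂ = d₁ − σ√T = 0.3175 − 0.3394 = -0.0219 which rounds to -0.02
e^(−rT) = e^(−0.036·0.5) = 0.9822
N(d₁) = N(0.32) = 0.6255;  N(d₂) = N(-0.02) = 0.4920
C = 474·0.6255 − 459·0.9822·0.4920 = 296.4870 − 221.8083 = 74.6787

$74.68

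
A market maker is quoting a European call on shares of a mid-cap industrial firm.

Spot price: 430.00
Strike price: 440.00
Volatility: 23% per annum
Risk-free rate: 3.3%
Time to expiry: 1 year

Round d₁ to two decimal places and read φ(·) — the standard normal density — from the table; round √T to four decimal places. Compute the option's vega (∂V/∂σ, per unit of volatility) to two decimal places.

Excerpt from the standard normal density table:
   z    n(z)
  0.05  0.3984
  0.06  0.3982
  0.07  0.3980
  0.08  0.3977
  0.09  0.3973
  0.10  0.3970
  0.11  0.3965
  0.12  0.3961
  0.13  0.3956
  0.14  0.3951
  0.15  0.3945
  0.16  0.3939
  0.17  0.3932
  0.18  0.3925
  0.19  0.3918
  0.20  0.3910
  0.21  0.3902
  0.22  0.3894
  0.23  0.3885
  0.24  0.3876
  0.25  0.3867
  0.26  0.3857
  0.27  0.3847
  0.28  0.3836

T = 1;  σ√T = 0.2300
d₁ = [ln(430/440) + (0.033 + ½·0.23²)·1] / (σ√T) = (-0.0230 + 0.0595) / 0.2300 = 0.1585 which rounds to 0.16
√T = √1 = 1.0000
φ(d₁) = φ(0.16) = 0.3939
vega = S·φ(d₁)·√T = 430·0.3939·1.0000 = 169.3770

169.38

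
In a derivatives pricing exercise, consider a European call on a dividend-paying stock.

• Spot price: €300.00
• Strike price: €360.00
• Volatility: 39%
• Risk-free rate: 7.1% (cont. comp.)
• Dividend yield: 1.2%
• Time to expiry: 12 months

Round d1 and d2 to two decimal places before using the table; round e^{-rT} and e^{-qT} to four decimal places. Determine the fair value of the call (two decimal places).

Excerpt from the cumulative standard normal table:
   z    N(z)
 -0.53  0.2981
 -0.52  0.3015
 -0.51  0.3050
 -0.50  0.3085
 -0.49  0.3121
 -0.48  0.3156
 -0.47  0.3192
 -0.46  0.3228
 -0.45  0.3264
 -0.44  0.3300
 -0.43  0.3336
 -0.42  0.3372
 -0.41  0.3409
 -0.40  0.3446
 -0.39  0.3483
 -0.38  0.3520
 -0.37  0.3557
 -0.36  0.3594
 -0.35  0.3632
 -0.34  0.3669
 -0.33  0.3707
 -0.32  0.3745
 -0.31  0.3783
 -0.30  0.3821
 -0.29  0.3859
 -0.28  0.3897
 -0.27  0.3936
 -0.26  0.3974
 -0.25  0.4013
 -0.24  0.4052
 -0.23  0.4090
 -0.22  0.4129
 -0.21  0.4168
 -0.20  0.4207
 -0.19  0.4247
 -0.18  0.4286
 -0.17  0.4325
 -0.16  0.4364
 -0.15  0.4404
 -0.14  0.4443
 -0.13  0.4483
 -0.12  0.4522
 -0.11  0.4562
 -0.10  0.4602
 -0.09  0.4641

T = 1;  σ√T = 0.3900
ln(S/K) + (r − q + σ²/2)T = ln(300/360) + (0.071 − 0.012 + 0.39²/2)·1 = -0.1823 + 0.1351 = -0.0473
d₁ = -0.0473 / 0.3900 = -0.1212 → -0.12
d₂ = d₁ − σ√T = -0.1212 − 0.3900 = -0.5112 → -0.51
e^(−qT) = e^(−0.012·1) = 0.9881;  e^(−rT) = e^(−0.071·1) = 0.9315
N(d₁) = N(-0.12) = 0.4522;  N(d₂) = N(-0.51) = 0.3050
C = 300·0.9881·0.4522 − 360·0.9315·0.3050 = 134.0456 − 102.2787 = 31.7669

€31.77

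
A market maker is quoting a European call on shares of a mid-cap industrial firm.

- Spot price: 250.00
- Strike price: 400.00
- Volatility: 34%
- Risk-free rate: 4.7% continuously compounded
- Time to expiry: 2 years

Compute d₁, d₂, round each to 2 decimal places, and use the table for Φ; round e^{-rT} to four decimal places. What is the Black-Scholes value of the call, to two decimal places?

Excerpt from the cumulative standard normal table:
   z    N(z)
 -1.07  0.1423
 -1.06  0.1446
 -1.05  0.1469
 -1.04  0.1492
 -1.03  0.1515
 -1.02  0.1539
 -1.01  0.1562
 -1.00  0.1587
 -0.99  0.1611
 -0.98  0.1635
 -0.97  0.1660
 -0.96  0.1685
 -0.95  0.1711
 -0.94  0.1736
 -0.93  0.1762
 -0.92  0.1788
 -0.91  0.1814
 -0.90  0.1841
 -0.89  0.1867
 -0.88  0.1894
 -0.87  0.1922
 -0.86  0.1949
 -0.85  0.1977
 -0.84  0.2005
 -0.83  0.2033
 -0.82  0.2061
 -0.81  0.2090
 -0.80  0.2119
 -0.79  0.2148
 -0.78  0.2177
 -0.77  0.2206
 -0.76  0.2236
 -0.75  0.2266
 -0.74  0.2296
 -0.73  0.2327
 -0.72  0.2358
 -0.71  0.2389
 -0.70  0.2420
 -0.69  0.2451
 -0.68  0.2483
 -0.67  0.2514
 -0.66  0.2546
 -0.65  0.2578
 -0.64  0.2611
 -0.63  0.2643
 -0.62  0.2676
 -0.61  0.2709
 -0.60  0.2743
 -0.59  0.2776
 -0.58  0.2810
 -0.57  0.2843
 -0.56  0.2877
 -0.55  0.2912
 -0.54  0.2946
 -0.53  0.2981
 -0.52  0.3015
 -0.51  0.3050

σ√T = 0.34 × 1.4142 = 0.4808
d₁ = [ln(250/400) + (0.047 + 0.34²/2)·2] / 0.4808 = [-0.4700 + 0.2096] / 0.4808 = -0.5416 ≈ -0.54
d₂ = d₁ − σ√T = -0.5416 − 0.4808 = -1.0224 ≈ -1.02
e^(−rT) = e^(−0.047·2) = 0.9103
C = 250·N(-0.54) − 400·0.9103·N(-1.02) = 250·0.2946 − 400·0.9103·0.1539 = 73.6500 − 56.0381 = 17.6119

17.61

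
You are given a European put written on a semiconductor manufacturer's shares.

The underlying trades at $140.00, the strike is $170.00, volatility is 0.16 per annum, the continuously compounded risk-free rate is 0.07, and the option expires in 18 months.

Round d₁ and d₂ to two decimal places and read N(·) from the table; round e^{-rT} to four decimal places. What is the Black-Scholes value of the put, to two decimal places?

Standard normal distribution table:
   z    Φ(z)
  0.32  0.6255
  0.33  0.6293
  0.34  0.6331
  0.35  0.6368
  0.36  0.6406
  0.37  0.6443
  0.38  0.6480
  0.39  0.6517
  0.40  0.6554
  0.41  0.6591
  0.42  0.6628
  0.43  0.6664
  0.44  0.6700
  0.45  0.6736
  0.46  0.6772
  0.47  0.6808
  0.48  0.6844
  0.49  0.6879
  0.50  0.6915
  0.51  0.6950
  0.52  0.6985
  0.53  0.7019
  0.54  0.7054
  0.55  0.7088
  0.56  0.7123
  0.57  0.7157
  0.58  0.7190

T = 1.5;  σ√T = 0.1960
d₁ = [ln(140/170) + (0.07 + 0.16²/2)·1.5] / 0.1960 = [-0.1942 + 0.1242] / 0.1960 = -0.3570 ⇒ -0.36
d₂ = d₁ − σ√T = -0.3570 − 0.1960 = -0.5530 ⇒ -0.55
exp(−rT) = exp(−0.07·1.5) = 0.9003
N(−d₂) = N(0.55) = 0.7088;  N(−d₁) = N(0.36) = 0.6406
P = 170·0.9003·0.7088 − 140·0.6406 = 108.4825 − 89.6840 = 18.7985

$18.80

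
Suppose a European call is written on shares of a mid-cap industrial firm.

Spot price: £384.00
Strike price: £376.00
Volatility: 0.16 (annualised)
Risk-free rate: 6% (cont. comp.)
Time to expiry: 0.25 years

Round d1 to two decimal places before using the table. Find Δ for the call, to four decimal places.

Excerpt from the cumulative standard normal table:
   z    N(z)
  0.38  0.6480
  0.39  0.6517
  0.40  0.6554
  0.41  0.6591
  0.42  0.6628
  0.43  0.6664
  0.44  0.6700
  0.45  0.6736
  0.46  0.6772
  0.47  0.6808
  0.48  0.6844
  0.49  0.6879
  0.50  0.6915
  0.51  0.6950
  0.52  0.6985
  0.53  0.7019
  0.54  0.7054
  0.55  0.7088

0.6879

σ√T = 0.16·√0.25 = 0.0800
d₁ = [ln(384/376) + (0.06 + ½·0.16²)·0.25] / (σ√T) = (0.0211 + 0.0182) / 0.0800 = 0.4907 which rounds to 0.49
N(d₁) = N(0.49) = 0.6879
Δ_call = N(d₁) = 0.6879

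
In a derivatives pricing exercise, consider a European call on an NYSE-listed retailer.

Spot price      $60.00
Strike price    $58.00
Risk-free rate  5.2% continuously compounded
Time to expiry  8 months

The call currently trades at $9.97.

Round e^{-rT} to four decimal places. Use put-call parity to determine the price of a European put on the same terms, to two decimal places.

$5.99

e^(−rT) = e^(−0.052·0.6667) = 0.9659
Put-call parity: C − P = S − K·e^(−rT) = 60 − 58·0.9659 = 60 − 56.0222 = 3.9778
P = C − (C − P) = 9.97 − (3.9778) = 5.9922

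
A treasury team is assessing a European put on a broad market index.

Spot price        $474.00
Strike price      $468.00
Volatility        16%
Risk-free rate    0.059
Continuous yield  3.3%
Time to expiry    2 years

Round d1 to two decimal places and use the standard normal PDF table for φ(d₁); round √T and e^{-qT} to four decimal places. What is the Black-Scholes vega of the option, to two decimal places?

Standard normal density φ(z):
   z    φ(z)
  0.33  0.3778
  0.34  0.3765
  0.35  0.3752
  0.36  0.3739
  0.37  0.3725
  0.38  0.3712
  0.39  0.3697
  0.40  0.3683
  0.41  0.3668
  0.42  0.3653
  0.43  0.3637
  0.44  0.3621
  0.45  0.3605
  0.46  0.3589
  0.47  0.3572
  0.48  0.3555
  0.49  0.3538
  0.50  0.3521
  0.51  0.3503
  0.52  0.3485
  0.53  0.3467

231.11

σ√T = 0.16 × 1.4142 = 0.2263
d₁ = [ln(474/468) + (0.059 − 0.033 + 0.16²/2)·2] / 0.2263 = [0.0127 + 0.0776] / 0.2263 = 0.3992 which rounds to 0.40
√T = √2 = 1.4142
φ(d₁) = φ(0.40) = 0.3683
exp(−qT) = exp(−0.033·2) = 0.9361
vega = S·exp(−qT)·φ(d₁)·√T = 474·0.9361·0.3683·1.4142 = 231.1070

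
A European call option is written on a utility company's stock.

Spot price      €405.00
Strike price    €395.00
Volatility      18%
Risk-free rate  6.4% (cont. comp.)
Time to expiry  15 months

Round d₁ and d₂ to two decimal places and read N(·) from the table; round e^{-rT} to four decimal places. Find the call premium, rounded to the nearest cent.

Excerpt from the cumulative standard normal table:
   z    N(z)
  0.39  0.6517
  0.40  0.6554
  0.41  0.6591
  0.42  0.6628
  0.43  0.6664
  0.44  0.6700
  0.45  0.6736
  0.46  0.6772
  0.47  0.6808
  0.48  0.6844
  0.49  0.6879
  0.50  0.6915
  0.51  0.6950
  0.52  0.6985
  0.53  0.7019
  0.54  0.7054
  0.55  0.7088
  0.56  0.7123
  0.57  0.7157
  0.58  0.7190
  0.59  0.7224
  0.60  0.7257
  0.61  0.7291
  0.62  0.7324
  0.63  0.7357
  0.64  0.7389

€54.95

σ√T = 0.18·√1.25 = 0.2012
d₁ = [ln(405/395) + (0.064 + 0.18²/2)·1.25] / 0.2012 = [0.0250 + 0.1002] / 0.2012 = 0.6224 ⇒ 0.62
d₂ = d₁ − σ√T = 0.6224 − 0.2012 = 0.4211 ⇒ 0.42
e^(−rT) = e^(−0.064·1.25) = 0.9231
N(d₁) = N(0.62) = 0.7324;  N(d₂) = N(0.42) = 0.6628
C = 405·0.7324 − 395·0.9231·0.6628 = 296.6220 − 241.6731 = 54.9489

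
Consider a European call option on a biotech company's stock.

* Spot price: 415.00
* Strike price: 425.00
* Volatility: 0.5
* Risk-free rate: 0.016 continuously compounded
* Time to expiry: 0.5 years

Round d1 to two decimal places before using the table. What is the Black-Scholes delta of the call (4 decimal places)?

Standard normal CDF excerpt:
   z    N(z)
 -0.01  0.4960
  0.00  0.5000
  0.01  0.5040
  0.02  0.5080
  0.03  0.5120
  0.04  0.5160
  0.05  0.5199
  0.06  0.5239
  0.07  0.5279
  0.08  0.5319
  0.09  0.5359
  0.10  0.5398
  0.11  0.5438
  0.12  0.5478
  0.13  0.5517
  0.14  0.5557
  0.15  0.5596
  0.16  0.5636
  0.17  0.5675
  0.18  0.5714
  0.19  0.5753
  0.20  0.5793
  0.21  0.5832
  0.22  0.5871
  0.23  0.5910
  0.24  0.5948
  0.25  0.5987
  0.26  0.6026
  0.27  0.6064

σ√T = 0.5 × 0.7071 = 0.3536
ln(S/K) + (r + σ²/2)T = ln(415/425) + (0.016 + 0.5²/2)·0.5 = -0.0238 + 0.0705 = 0.0467
d₁ = 0.0467 / 0.3536 = 0.1321 → 0.13
N(d₁) = N(0.13) = 0.5517
Δ_call = N(d₁) = 0.5517

0.5517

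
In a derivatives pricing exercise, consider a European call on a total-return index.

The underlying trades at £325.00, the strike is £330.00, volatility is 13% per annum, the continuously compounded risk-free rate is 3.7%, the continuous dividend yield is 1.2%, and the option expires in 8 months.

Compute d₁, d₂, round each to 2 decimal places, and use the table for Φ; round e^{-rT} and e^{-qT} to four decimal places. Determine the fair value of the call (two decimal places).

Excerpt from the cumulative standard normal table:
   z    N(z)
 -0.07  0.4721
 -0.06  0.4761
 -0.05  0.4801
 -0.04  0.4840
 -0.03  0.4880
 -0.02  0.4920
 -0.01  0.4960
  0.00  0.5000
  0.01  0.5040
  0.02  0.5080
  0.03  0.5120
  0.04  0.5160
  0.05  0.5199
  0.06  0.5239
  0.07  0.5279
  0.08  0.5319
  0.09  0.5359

£14.37

σ√T = 0.13 × 0.8165 = 0.1061
d₁ = [ln(325/330) + (0.037 − 0.012 + 0.13²/2)·0.6667] / 0.1061 = [-0.0153 + 0.0223] / 0.1061 = 0.0663 ≈ 0.07
d₂ = d₁ − σ√T = 0.0663 − 0.1061 = -0.0399 ≈ -0.04
exp(−qT) = exp(−0.012·0.6667) = 0.9920;  exp(−rT) = exp(−0.037·0.6667) = 0.9756
N(d₁) = N(0.07) = 0.5279;  N(d₂) = N(-0.04) = 0.4840
C = 325·0.9920·0.5279 − 330·0.9756·0.4840 = 170.1950 − 155.8228 = 14.3721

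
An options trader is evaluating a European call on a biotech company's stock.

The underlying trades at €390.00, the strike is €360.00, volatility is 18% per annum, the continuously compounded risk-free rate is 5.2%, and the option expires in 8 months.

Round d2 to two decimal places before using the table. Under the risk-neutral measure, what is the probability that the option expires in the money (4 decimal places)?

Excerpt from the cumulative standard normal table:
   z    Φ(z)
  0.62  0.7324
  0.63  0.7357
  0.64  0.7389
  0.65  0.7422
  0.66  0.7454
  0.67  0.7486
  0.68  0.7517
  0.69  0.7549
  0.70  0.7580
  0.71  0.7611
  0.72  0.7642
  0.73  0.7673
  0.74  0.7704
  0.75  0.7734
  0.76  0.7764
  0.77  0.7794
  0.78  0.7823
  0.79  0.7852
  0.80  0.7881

σ√T = 0.18·√0.6667 = 0.1470
d₁ = [ln(390/360) + (0.052 + 0.18²/2)·0.6667] / 0.1470 = [0.0800 + 0.0455] / 0.1470 = 0.8540 → 0.85
d₂ = d₁ − σ√T = 0.8540 − 0.1470 = 0.7070 → 0.71
Risk-neutral Pr[S_T > K] = N(d₂) = N(0.71) = 0.7611

0.7611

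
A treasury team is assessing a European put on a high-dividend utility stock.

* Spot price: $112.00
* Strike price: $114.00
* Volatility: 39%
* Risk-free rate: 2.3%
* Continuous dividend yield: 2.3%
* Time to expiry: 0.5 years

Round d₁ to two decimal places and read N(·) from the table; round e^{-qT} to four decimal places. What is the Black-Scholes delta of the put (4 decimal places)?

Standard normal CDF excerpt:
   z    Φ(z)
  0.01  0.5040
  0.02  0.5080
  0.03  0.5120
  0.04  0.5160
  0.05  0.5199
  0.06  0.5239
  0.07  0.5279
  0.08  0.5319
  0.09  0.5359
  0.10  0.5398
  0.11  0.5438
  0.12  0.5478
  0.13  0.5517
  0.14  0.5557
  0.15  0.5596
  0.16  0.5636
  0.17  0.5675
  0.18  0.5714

σ√T = 0.39 × 0.7071 = 0.2758
d₁ = [ln(112/114) + (0.023 − 0.023 + 0.39²/2)·0.5] / 0.2758 = [-0.0177 + 0.0380] / 0.2758 = 0.0737 ≈ 0.07
N(d₁) = N(0.07) = 0.5279
Δ_put = e^(−qT)·(N(d₁) − 1) = 0.9886·(0.5279 − 1) = -0.4667

-0.4667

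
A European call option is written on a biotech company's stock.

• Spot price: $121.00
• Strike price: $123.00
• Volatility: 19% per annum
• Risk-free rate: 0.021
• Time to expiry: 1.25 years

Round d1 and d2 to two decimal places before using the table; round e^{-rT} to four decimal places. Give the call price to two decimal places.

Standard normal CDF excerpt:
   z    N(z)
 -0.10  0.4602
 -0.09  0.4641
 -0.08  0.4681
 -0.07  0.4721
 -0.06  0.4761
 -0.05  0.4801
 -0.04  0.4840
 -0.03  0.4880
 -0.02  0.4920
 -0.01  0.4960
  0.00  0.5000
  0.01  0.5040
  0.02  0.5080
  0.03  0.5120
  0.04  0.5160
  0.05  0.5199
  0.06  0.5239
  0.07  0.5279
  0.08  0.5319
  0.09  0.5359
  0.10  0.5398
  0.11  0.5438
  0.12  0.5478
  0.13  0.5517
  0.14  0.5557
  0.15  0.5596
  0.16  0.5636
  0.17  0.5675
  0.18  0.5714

σ√T = 0.19·√1.25 = 0.2124
d₁ = [ln(121/123) + (0.021 + 0.19²/2)·1.25] / 0.2124 = [-0.0164 + 0.0488] / 0.2124 = 0.1526 ≈ 0.15
d₂ = d₁ − σ√T = 0.1526 − 0.2124 = -0.0598 ≈ -0.06
exp(−rT) = exp(−0.021·1.25) = 0.9741
C = 121·N(0.15) − 123·0.9741·N(-0.06) = 121·0.5596 − 123·0.9741·0.4761 = 67.7116 − 57.0436 = 10.6680

$10.67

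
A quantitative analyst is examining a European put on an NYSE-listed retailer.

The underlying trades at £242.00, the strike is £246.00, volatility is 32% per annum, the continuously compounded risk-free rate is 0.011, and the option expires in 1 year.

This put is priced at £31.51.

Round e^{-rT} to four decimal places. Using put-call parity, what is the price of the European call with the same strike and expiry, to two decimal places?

exp(−rT) = exp(−0.011·1) = 0.9891
Put-call parity: C − P = S − K·e^(−rT) = 242 − 246·0.9891 = 242 − 243.3186 = -1.3186
C = P + (C − P) = 31.51 + (-1.3186) = 30.1914

£30.19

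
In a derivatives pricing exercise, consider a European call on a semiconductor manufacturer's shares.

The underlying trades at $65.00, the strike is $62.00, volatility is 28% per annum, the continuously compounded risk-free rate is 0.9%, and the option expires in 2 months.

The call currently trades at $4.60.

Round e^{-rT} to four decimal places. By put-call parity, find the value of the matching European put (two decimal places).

exp(−rT) = exp(−0.009·0.1667) = 0.9985
Put-call parity: C − P = S − K·e^(−rT) = 65 − 62·0.9985 = 65 − 61.9070 = 3.0930
P = C − (C − P) = 4.60 − (3.0930) = 1.5070

$1.51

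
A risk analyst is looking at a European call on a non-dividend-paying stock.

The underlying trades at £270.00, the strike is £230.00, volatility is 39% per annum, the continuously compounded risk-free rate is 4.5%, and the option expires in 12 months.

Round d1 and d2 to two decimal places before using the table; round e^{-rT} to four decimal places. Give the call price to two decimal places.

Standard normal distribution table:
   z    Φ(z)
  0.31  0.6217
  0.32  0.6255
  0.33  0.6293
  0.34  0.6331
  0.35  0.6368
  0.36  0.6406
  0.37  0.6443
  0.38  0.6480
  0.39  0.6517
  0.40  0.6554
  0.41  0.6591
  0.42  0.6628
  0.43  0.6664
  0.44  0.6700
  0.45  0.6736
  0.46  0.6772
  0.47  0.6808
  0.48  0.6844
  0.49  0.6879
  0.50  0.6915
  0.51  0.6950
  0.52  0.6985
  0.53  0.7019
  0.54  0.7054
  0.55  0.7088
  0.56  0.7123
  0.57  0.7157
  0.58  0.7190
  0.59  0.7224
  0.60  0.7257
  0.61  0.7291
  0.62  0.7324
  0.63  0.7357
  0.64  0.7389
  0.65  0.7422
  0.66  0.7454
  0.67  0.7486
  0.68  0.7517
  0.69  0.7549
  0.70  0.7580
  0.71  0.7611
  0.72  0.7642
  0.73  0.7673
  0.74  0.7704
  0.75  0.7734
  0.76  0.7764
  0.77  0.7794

£67.96

σ√T = 0.39·√1 = 0.3900
d₁ = [ln(270/230) + (0.045 + 0.39²/2)·1] / 0.3900 = [0.1603 + 0.1211] / 0.3900 = 0.7215 ⇒ 0.72
d₂ = d₁ − σ√T = 0.7215 − 0.3900 = 0.3315 ⇒ 0.33
e^(−rT) = e^(−0.045·1) = 0.9560
N(d₁) = N(0.72) = 0.7642;  N(d₂) = N(0.33) = 0.6293
C = 270·0.7642 − 230·0.9560·0.6293 = 206.3340 − 138.3705 = 67.9635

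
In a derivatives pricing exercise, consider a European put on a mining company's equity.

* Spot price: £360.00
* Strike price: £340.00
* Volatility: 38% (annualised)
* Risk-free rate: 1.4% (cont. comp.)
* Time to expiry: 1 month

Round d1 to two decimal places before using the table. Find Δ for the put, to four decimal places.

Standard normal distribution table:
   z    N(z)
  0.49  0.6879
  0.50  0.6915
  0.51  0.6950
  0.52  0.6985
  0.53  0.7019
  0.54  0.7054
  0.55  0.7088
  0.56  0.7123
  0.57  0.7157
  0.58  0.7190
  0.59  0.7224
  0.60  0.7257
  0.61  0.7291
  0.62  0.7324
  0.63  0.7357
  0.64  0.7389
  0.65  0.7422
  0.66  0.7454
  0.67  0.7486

σ√T = 0.38 × 0.2887 = 0.1097
d₁ = [ln(360/340) + (0.014 + 0.38²/2)·0.08333] / 0.1097 = [0.0572 + 0.0072] / 0.1097 = 0.5865 ⇒ 0.59
N(d₁) = N(0.59) = 0.7224
Δ_put = N(d₁) − 1 = 0.7224 − 1 = -0.2776

-0.2776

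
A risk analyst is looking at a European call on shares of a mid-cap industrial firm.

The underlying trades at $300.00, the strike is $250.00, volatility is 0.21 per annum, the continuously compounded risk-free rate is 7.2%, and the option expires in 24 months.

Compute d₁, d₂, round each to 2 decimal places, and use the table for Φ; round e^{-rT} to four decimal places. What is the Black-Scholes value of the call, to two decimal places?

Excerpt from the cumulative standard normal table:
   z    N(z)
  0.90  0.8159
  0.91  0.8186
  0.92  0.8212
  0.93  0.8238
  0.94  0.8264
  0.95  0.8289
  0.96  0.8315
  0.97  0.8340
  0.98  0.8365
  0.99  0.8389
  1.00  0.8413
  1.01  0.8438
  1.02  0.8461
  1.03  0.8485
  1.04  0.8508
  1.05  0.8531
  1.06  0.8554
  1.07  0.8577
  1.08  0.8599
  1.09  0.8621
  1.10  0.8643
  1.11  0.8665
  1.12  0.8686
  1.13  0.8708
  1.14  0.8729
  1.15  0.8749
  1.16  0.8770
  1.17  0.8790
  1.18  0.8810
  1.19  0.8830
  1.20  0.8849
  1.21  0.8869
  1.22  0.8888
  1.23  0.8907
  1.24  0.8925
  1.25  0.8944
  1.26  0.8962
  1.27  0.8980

$88.88

σ√T = 0.21 × 1.4142 = 0.2970
d₁ = [ln(300/250) + (0.072 + 0.21²/2)·2] / 0.2970 = [0.1823 + 0.1881] / 0.2970 = 1.2473 ⇒ 1.25
d₂ = d₁ − σ√T = 1.2473 − 0.2970 = 0.9503 ⇒ 0.95
e^(−rT) = e^(−0.072·2) = 0.8659
C = 300·N(1.25) − 250·0.8659·N(0.95) = 300·0.8944 − 250·0.8659·0.8289 = 268.3200 − 179.4361 = 88.8839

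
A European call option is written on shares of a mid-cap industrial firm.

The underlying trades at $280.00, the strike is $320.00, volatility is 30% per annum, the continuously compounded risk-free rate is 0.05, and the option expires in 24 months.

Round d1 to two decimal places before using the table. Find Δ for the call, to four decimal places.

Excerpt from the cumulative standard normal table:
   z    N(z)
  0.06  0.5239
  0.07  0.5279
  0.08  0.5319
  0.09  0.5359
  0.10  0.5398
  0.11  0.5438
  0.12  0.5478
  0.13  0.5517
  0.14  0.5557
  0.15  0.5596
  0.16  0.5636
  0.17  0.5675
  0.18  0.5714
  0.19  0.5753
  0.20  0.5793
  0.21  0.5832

T = 2;  σ√T = 0.4243
d₁ = [ln(280/320) + (0.05 + 0.3²/2)·2] / 0.4243 = [-0.1335 + 0.1900] / 0.4243 = 0.1331 which rounds to 0.13
N(d₁) = N(0.13) = 0.5517
Δ_call = N(d₁) = 0.5517

0.5517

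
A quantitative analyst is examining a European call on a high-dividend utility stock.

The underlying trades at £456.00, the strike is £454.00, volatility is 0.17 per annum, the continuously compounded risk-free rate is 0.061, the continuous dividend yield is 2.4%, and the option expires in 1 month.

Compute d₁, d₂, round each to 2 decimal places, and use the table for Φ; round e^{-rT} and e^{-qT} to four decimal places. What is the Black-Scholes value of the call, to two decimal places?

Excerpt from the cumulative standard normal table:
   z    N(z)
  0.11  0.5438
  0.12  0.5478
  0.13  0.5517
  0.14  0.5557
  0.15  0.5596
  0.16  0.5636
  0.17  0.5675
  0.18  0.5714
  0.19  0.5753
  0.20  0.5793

£10.84

σ√T = 0.17·√0.08333 = 0.0491
d₁ = [ln(456/454) + (0.061 − 0.024 + ½·0.17²)·0.08333] / (σ√T) = (0.0044 + 0.0043) / 0.0491 = 0.1769 → 0.18
d₂ = 0.1769 − 0.0491 = 0.1279 → 0.13
e^(−qT) = e^(−0.024·0.08333) = 0.9980;  e^(−rT) = e^(−0.061·0.08333) = 0.9949
N(d₁) = N(0.18) = 0.5714;  N(d₂) = N(0.13) = 0.5517
C = 456·0.9980·0.5714 − 454·0.9949·0.5517 = 260.0373 − 249.1944 = 10.8429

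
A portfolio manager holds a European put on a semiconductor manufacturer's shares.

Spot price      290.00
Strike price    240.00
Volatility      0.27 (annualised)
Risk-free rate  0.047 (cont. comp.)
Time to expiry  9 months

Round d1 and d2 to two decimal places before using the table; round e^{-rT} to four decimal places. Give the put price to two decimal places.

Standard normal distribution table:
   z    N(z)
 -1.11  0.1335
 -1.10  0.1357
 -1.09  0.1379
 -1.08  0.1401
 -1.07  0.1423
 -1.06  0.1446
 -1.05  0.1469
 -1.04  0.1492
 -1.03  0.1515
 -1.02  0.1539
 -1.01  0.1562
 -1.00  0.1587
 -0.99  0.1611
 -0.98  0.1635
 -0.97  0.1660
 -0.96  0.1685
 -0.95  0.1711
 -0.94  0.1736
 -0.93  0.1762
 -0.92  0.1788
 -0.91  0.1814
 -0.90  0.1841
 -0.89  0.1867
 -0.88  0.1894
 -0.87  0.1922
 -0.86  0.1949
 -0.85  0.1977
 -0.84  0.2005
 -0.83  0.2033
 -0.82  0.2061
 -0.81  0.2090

5.83

σ√T = 0.27 × 0.8660 = 0.2338
d₁ = [ln(290/240) + (0.047 + 0.27²/2)·0.75] / 0.2338 = [0.1892 + 0.0626] / 0.2338 = 1.0770 ⇒ 1.08
d₂ = d₁ − σ√T = 1.0770 − 0.2338 = 0.8432 ⇒ 0.84
e^(−rT) = e^(−0.047·0.75) = 0.9654
P = 240·0.9654·N(-0.84) − 290·N(-1.08) = 240·0.9654·0.2005 − 290·0.1401 = 46.4550 − 40.6290 = 5.8260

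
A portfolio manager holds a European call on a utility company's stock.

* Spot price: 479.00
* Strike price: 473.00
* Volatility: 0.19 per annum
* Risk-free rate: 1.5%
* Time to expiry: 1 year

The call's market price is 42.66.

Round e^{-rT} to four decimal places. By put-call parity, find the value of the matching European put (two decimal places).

29.61

exp(−rT) = exp(−0.015·1) = 0.9851
Put-call parity: C − P = S − K·e^(−rT) = 479 − 473·0.9851 = 479 − 465.9523 = 13.0477
P = C − (C − P) = 42.66 − (13.0477) = 29.6123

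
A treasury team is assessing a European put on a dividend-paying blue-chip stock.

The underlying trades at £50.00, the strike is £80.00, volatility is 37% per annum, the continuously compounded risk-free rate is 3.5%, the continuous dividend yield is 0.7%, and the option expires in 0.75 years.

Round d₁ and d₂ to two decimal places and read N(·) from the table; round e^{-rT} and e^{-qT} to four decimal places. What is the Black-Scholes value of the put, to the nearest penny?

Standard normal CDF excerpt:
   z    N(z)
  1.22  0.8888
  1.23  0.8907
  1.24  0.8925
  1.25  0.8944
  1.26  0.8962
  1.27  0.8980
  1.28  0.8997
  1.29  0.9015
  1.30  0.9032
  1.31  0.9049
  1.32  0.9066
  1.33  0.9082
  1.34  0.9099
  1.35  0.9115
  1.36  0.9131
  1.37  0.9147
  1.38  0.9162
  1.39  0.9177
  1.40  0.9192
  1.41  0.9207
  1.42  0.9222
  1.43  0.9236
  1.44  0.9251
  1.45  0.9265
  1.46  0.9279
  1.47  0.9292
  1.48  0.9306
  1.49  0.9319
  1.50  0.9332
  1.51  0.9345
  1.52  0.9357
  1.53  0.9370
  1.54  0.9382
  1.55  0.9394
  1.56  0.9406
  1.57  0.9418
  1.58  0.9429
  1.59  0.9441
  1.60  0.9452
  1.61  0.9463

£28.91

T = 0.75;  σ√T = 0.3204
ln(S/K) + (r − q + σ²/2)T = ln(50/80) + (0.035 − 0.007 + 0.37²/2)·0.75 = -0.4700 + 0.0723 = -0.3977
d₁ = -0.3977 / 0.3204 = -1.2410 → -1.24
d₂ = d₁ − σ√T = -1.2410 − 0.3204 = -1.5615 → -1.56
exp(−qT) = exp(−0.007·0.75) = 0.9948;  exp(−rT) = exp(−0.035·0.75) = 0.9741
P = 80·0.9741·N(1.56) − 50·0.9948·N(1.24) = 80·0.9741·0.9406 − 50·0.9948·0.8925 = 73.2991 − 44.3929 = 28.9061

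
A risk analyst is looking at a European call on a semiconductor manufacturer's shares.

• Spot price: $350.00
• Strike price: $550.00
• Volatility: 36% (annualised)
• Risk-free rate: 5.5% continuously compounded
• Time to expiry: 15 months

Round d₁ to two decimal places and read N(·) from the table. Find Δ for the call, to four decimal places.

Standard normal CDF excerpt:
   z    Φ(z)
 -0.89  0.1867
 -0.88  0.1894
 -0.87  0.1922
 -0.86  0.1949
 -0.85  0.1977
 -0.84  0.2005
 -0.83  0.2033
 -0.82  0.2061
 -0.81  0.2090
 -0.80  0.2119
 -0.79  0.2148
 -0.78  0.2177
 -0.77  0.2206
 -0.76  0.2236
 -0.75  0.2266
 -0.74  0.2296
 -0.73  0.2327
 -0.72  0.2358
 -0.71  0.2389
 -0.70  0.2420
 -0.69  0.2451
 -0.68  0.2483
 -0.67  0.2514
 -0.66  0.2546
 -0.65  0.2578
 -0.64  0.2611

0.2266

σ√T = 0.36·√1.25 = 0.4025
d₁ = [ln(350/550) + (0.055 + 0.36²/2)·1.25] / 0.4025 = [-0.4520 + 0.1497] / 0.4025 = -0.7509 ⇒ -0.75
N(d₁) = N(-0.75) = 0.2266
Δ_call = N(d₁) = 0.2266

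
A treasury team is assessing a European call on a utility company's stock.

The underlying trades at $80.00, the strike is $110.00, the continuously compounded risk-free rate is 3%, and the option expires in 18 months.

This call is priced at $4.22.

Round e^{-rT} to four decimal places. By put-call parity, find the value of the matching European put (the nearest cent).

e^(−rT) = e^(−0.03·1.5) = 0.9560
Put-call parity: C − P = S − K·e^(−rT) = 80 − 110·0.9560 = 80 − 105.1600 = -25.1600
P = C − (C − P) = 4.22 − (-25.1600) = 29.3800

$29.38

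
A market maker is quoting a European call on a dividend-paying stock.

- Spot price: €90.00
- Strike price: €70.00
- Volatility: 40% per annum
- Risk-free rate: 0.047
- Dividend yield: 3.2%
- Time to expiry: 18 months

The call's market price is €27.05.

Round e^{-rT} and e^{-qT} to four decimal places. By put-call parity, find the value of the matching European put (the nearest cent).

€6.50

exp(−qT) = exp(−0.032·1.5) = 0.9531;  exp(−rT) = exp(−0.047·1.5) = 0.9319
Put-call parity: C − P = S·e^(−qT) − K·e^(−rT) = 90·0.9531 − 70·0.9319 = 85.7790 − 65.2330 = 20.5460
P = C − (C − P) = 27.05 − (20.5460) = 6.5040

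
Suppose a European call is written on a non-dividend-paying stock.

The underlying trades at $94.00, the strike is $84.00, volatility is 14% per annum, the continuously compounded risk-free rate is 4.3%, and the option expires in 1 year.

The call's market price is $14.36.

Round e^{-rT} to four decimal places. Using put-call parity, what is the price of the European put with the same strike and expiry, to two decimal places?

$0.82

e^(−rT) = e^(−0.043·1) = 0.9579
Put-call parity: C − P = S − K·e^(−rT) = 94 − 84·0.9579 = 94 − 80.4636 = 13.5364
P = C − (C − P) = 14.36 − (13.5364) = 0.8236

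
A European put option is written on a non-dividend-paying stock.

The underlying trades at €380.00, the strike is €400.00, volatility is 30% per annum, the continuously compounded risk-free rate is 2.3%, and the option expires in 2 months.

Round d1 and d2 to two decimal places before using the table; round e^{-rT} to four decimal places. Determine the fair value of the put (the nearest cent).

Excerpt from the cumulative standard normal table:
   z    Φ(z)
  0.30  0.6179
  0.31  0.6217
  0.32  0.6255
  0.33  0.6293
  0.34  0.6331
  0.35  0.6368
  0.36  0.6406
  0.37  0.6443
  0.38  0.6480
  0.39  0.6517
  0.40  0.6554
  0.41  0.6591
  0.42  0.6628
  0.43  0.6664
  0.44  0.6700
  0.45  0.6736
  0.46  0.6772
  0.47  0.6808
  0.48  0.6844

σ√T = 0.3·√0.1667 = 0.1225
d₁ = [ln(380/400) + (0.023 + ½·0.3²)·0.1667] / (σ√T) = (-0.0513 + 0.0113) / 0.1225 = -0.3263 which rounds to -0.33
d₂ = -0.3263 − 0.1225 = -0.4487 which rounds to -0.45
exp(−rT) = exp(−0.023·0.1667) = 0.9962
N(−d₂) = N(0.45) = 0.6736;  N(−d₁) = N(0.33) = 0.6293
P = 400·0.9962·0.6736 − 380·0.6293 = 268.4161 − 239.1340 = 29.2821

€29.28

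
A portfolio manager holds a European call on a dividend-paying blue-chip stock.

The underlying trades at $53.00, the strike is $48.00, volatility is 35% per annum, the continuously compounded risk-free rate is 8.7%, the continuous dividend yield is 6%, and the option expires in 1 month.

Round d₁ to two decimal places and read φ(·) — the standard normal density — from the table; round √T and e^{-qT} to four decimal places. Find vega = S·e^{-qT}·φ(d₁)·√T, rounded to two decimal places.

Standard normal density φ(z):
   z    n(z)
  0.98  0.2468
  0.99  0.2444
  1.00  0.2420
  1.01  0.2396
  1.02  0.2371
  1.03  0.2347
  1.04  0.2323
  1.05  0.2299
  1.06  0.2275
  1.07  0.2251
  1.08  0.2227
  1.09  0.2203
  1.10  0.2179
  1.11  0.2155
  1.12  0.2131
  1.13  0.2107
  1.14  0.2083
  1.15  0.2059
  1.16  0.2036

σ√T = 0.35 × 0.2887 = 0.1010
d₁ = [ln(53/48) + (0.087 − 0.06 + 0.35²/2)·0.08333] / 0.1010 = [0.0991 + 0.0074] / 0.1010 = 1.0535 → 1.05
√T = √0.08333 = 0.2887
φ(d₁) = φ(1.05) = 0.2299
e^(−qT) = e^(−0.06·0.08333) = 0.9950
vega = S·e^(−qT)·φ(d₁)·√T = 53·0.9950·0.2299·0.2887 = 3.5001
(Vega is the same for a European call and put with the same parameters.)

3.50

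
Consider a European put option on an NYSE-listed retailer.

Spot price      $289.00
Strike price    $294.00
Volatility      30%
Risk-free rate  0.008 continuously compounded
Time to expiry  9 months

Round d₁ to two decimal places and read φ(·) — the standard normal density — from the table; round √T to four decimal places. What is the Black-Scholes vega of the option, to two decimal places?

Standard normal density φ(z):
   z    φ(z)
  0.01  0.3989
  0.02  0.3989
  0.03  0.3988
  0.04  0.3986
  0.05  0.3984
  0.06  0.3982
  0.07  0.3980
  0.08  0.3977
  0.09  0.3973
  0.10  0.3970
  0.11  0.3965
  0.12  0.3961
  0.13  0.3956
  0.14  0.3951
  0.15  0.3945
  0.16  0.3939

σ√T = 0.3·√0.75 = 0.2598
d₁ = [ln(289/294) + (0.008 + 0.3²/2)·0.75] / 0.2598 = [-0.0172 + 0.0398] / 0.2598 = 0.0870 ⇒ 0.09
√T = √0.75 = 0.8660
φ(d₁) = φ(0.09) = 0.3973
vega = S·φ(d₁)·√T = 289·0.3973·0.8660 = 99.4339

99.43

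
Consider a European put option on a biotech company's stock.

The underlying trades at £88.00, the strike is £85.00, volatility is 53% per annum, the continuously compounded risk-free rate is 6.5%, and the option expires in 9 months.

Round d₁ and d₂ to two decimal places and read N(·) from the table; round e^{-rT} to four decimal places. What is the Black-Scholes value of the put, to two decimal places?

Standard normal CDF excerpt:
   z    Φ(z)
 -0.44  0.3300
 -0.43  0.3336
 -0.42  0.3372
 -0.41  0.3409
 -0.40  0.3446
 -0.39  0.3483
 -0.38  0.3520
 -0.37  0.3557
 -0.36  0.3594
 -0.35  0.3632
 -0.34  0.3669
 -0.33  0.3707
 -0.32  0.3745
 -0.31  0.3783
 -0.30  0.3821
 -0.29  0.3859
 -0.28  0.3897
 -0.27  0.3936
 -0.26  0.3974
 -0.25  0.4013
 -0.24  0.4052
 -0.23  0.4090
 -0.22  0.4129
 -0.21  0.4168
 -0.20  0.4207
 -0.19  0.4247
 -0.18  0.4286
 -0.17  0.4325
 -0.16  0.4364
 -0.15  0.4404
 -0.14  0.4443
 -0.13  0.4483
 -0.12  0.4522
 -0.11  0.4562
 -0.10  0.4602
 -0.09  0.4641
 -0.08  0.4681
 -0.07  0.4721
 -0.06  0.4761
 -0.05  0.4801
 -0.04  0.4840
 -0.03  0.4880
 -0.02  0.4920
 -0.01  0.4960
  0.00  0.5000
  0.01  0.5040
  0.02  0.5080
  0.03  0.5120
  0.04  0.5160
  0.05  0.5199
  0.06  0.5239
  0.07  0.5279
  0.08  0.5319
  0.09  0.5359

£12.09

σ√T = 0.53 × 0.8660 = 0.4590
d₁ = [ln(88/85) + (0.065 + 0.53²/2)·0.75] / 0.4590 = [0.0347 + 0.1541] / 0.4590 = 0.4113 → 0.41
d₂ = d₁ − σ√T = 0.4113 − 0.4590 = -0.0477 → -0.05
e^(−rT) = e^(−0.065·0.75) = 0.9524
N(−d₂) = N(0.05) = 0.5199;  N(−d₁) = N(-0.41) = 0.3409
P = 85·0.9524·0.5199 − 88·0.3409 = 42.0880 − 29.9992 = 12.0888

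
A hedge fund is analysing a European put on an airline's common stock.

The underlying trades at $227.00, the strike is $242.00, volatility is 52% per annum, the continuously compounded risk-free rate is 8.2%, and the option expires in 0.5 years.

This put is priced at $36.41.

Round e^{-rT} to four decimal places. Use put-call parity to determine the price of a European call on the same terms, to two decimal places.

exp(−rT) = exp(−0.082·0.5) = 0.9598
Put-call parity: C − P = S − K·e^(−rT) = 227 − 242·0.9598 = 227 − 232.2716 = -5.2716
C = P + (C − P) = 36.41 + (-5.2716) = 31.1384

$31.14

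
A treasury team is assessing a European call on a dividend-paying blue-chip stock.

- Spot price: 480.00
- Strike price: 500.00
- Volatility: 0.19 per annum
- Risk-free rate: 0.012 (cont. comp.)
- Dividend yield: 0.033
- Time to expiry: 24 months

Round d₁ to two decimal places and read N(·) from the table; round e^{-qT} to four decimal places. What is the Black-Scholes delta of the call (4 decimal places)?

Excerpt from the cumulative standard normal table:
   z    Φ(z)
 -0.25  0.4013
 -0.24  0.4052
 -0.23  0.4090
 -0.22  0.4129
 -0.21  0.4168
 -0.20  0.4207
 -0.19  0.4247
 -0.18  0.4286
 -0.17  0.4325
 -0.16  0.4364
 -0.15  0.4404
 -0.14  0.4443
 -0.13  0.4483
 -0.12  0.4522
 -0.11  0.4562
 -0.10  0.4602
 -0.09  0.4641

σ√T = 0.19·√2 = 0.2687
d₁ = [ln(480/500) + (0.012 − 0.033 + 0.19²/2)·2] / 0.2687 = [-0.0408 − 0.0059] / 0.2687 = -0.1739 which rounds to -0.17
N(d₁) = N(-0.17) = 0.4325
Δ_call = e^(−qT)·N(d₁) = 0.9361·0.4325 = 0.4049

0.4049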